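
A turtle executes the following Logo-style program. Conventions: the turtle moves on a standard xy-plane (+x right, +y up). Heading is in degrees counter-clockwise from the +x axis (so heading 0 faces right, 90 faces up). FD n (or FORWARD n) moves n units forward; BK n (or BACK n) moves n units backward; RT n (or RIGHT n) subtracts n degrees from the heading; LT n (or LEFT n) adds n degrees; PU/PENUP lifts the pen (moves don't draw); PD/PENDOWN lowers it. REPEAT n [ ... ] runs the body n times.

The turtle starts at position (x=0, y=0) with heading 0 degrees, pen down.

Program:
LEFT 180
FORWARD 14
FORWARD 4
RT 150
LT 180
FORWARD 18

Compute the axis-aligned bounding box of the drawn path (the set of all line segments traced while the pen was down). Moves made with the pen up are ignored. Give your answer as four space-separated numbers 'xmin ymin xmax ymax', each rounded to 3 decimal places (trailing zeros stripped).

Answer: -33.588 -9 0 0

Derivation:
Executing turtle program step by step:
Start: pos=(0,0), heading=0, pen down
LT 180: heading 0 -> 180
FD 14: (0,0) -> (-14,0) [heading=180, draw]
FD 4: (-14,0) -> (-18,0) [heading=180, draw]
RT 150: heading 180 -> 30
LT 180: heading 30 -> 210
FD 18: (-18,0) -> (-33.588,-9) [heading=210, draw]
Final: pos=(-33.588,-9), heading=210, 3 segment(s) drawn

Segment endpoints: x in {-33.588, -18, -14, 0}, y in {-9, 0, 0, 0}
xmin=-33.588, ymin=-9, xmax=0, ymax=0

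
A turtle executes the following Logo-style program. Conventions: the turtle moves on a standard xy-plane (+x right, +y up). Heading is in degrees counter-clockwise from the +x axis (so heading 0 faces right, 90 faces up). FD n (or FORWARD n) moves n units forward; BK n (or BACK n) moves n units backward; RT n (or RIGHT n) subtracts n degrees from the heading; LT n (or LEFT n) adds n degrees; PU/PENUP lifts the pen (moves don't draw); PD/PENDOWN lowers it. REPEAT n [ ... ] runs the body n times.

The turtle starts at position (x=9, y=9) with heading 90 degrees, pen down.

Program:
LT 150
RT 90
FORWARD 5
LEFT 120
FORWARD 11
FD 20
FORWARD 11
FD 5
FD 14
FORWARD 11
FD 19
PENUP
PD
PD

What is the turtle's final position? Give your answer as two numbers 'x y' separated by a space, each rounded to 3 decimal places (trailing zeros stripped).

Answer: 4.67 -79.5

Derivation:
Executing turtle program step by step:
Start: pos=(9,9), heading=90, pen down
LT 150: heading 90 -> 240
RT 90: heading 240 -> 150
FD 5: (9,9) -> (4.67,11.5) [heading=150, draw]
LT 120: heading 150 -> 270
FD 11: (4.67,11.5) -> (4.67,0.5) [heading=270, draw]
FD 20: (4.67,0.5) -> (4.67,-19.5) [heading=270, draw]
FD 11: (4.67,-19.5) -> (4.67,-30.5) [heading=270, draw]
FD 5: (4.67,-30.5) -> (4.67,-35.5) [heading=270, draw]
FD 14: (4.67,-35.5) -> (4.67,-49.5) [heading=270, draw]
FD 11: (4.67,-49.5) -> (4.67,-60.5) [heading=270, draw]
FD 19: (4.67,-60.5) -> (4.67,-79.5) [heading=270, draw]
PU: pen up
PD: pen down
PD: pen down
Final: pos=(4.67,-79.5), heading=270, 8 segment(s) drawn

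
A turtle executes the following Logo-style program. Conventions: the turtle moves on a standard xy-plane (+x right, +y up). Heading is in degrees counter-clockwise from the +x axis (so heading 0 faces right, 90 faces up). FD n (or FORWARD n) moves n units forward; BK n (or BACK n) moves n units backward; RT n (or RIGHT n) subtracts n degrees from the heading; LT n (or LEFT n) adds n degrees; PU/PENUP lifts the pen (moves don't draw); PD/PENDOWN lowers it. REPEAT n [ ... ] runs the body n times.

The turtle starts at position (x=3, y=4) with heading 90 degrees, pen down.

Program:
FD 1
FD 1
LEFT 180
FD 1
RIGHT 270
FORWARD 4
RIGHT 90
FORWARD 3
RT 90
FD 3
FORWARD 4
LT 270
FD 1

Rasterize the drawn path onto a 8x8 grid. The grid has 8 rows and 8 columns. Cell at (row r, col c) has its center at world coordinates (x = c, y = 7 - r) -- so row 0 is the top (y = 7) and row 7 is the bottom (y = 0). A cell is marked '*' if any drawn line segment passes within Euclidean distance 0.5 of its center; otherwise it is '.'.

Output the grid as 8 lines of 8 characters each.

Segment 0: (3,4) -> (3,5)
Segment 1: (3,5) -> (3,6)
Segment 2: (3,6) -> (3,5)
Segment 3: (3,5) -> (7,5)
Segment 4: (7,5) -> (7,2)
Segment 5: (7,2) -> (4,2)
Segment 6: (4,2) -> (0,2)
Segment 7: (0,2) -> (0,3)

Answer: ........
...*....
...*****
...*...*
*......*
********
........
........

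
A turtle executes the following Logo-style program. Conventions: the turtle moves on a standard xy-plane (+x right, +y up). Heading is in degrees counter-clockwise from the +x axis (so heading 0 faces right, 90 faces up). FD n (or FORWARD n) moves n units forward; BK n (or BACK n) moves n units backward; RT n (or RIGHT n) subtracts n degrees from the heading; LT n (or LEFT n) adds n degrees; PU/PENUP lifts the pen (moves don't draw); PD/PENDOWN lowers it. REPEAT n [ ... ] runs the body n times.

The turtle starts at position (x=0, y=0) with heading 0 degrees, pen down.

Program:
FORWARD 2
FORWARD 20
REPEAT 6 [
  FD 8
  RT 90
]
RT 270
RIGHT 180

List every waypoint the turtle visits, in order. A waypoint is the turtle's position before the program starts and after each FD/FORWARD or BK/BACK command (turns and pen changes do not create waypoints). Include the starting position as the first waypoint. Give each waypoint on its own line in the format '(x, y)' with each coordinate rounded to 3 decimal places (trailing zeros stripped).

Executing turtle program step by step:
Start: pos=(0,0), heading=0, pen down
FD 2: (0,0) -> (2,0) [heading=0, draw]
FD 20: (2,0) -> (22,0) [heading=0, draw]
REPEAT 6 [
  -- iteration 1/6 --
  FD 8: (22,0) -> (30,0) [heading=0, draw]
  RT 90: heading 0 -> 270
  -- iteration 2/6 --
  FD 8: (30,0) -> (30,-8) [heading=270, draw]
  RT 90: heading 270 -> 180
  -- iteration 3/6 --
  FD 8: (30,-8) -> (22,-8) [heading=180, draw]
  RT 90: heading 180 -> 90
  -- iteration 4/6 --
  FD 8: (22,-8) -> (22,0) [heading=90, draw]
  RT 90: heading 90 -> 0
  -- iteration 5/6 --
  FD 8: (22,0) -> (30,0) [heading=0, draw]
  RT 90: heading 0 -> 270
  -- iteration 6/6 --
  FD 8: (30,0) -> (30,-8) [heading=270, draw]
  RT 90: heading 270 -> 180
]
RT 270: heading 180 -> 270
RT 180: heading 270 -> 90
Final: pos=(30,-8), heading=90, 8 segment(s) drawn
Waypoints (9 total):
(0, 0)
(2, 0)
(22, 0)
(30, 0)
(30, -8)
(22, -8)
(22, 0)
(30, 0)
(30, -8)

Answer: (0, 0)
(2, 0)
(22, 0)
(30, 0)
(30, -8)
(22, -8)
(22, 0)
(30, 0)
(30, -8)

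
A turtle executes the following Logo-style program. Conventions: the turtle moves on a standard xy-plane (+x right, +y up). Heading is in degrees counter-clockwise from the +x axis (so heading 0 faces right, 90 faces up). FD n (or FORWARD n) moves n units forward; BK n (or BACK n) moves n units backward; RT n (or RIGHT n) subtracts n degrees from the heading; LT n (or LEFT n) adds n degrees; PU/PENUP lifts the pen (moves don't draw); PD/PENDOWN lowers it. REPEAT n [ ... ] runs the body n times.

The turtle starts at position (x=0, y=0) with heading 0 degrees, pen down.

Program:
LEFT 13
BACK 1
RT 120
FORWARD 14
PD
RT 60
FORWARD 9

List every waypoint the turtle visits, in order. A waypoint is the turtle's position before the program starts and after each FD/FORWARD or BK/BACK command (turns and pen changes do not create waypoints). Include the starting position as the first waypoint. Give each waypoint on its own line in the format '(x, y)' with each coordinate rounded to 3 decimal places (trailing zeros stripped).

Executing turtle program step by step:
Start: pos=(0,0), heading=0, pen down
LT 13: heading 0 -> 13
BK 1: (0,0) -> (-0.974,-0.225) [heading=13, draw]
RT 120: heading 13 -> 253
FD 14: (-0.974,-0.225) -> (-5.068,-13.613) [heading=253, draw]
PD: pen down
RT 60: heading 253 -> 193
FD 9: (-5.068,-13.613) -> (-13.837,-15.638) [heading=193, draw]
Final: pos=(-13.837,-15.638), heading=193, 3 segment(s) drawn
Waypoints (4 total):
(0, 0)
(-0.974, -0.225)
(-5.068, -13.613)
(-13.837, -15.638)

Answer: (0, 0)
(-0.974, -0.225)
(-5.068, -13.613)
(-13.837, -15.638)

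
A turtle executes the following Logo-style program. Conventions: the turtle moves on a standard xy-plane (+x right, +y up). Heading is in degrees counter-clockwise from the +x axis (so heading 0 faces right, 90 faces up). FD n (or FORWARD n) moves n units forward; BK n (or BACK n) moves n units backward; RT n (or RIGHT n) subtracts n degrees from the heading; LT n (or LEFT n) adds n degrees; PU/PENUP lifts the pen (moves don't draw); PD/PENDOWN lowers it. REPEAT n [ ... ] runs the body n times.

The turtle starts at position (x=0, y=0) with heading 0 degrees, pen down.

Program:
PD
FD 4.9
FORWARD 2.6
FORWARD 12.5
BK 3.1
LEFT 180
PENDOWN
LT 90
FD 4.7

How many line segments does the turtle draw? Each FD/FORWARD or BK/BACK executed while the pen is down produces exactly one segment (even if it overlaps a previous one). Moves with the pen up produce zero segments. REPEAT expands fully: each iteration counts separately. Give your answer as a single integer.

Answer: 5

Derivation:
Executing turtle program step by step:
Start: pos=(0,0), heading=0, pen down
PD: pen down
FD 4.9: (0,0) -> (4.9,0) [heading=0, draw]
FD 2.6: (4.9,0) -> (7.5,0) [heading=0, draw]
FD 12.5: (7.5,0) -> (20,0) [heading=0, draw]
BK 3.1: (20,0) -> (16.9,0) [heading=0, draw]
LT 180: heading 0 -> 180
PD: pen down
LT 90: heading 180 -> 270
FD 4.7: (16.9,0) -> (16.9,-4.7) [heading=270, draw]
Final: pos=(16.9,-4.7), heading=270, 5 segment(s) drawn
Segments drawn: 5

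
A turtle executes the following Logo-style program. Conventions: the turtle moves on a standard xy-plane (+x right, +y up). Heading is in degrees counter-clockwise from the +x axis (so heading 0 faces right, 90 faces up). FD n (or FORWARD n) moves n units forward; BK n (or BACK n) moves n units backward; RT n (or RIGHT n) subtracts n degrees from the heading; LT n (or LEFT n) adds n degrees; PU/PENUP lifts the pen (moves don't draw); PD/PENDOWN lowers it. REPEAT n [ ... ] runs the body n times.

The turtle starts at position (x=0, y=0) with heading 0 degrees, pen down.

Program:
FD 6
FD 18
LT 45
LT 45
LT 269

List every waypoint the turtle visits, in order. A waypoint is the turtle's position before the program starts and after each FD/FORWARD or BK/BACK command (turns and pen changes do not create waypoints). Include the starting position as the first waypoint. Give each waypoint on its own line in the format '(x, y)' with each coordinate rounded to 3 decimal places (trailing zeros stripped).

Executing turtle program step by step:
Start: pos=(0,0), heading=0, pen down
FD 6: (0,0) -> (6,0) [heading=0, draw]
FD 18: (6,0) -> (24,0) [heading=0, draw]
LT 45: heading 0 -> 45
LT 45: heading 45 -> 90
LT 269: heading 90 -> 359
Final: pos=(24,0), heading=359, 2 segment(s) drawn
Waypoints (3 total):
(0, 0)
(6, 0)
(24, 0)

Answer: (0, 0)
(6, 0)
(24, 0)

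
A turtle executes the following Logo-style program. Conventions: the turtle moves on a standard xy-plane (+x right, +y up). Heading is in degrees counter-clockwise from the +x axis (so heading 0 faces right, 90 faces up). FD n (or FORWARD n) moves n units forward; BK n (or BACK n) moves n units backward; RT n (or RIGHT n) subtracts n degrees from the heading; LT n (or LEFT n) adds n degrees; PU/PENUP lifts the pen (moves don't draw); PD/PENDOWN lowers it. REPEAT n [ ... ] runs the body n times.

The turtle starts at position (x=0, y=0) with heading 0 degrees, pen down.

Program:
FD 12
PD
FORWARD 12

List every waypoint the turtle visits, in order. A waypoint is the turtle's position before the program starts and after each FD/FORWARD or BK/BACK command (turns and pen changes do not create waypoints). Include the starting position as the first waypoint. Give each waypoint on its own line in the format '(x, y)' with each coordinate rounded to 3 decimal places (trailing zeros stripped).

Executing turtle program step by step:
Start: pos=(0,0), heading=0, pen down
FD 12: (0,0) -> (12,0) [heading=0, draw]
PD: pen down
FD 12: (12,0) -> (24,0) [heading=0, draw]
Final: pos=(24,0), heading=0, 2 segment(s) drawn
Waypoints (3 total):
(0, 0)
(12, 0)
(24, 0)

Answer: (0, 0)
(12, 0)
(24, 0)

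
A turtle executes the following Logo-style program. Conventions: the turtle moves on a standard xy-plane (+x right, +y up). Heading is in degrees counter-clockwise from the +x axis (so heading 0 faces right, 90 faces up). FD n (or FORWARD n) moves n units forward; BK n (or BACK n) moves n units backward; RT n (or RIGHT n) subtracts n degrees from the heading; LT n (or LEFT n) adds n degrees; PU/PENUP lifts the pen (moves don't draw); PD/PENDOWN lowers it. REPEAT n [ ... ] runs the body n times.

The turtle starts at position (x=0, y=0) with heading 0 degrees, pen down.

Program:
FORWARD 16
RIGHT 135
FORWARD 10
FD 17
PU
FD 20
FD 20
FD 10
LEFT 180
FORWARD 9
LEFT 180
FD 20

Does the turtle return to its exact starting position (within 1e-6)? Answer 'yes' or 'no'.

Answer: no

Derivation:
Executing turtle program step by step:
Start: pos=(0,0), heading=0, pen down
FD 16: (0,0) -> (16,0) [heading=0, draw]
RT 135: heading 0 -> 225
FD 10: (16,0) -> (8.929,-7.071) [heading=225, draw]
FD 17: (8.929,-7.071) -> (-3.092,-19.092) [heading=225, draw]
PU: pen up
FD 20: (-3.092,-19.092) -> (-17.234,-33.234) [heading=225, move]
FD 20: (-17.234,-33.234) -> (-31.376,-47.376) [heading=225, move]
FD 10: (-31.376,-47.376) -> (-38.447,-54.447) [heading=225, move]
LT 180: heading 225 -> 45
FD 9: (-38.447,-54.447) -> (-32.083,-48.083) [heading=45, move]
LT 180: heading 45 -> 225
FD 20: (-32.083,-48.083) -> (-46.225,-62.225) [heading=225, move]
Final: pos=(-46.225,-62.225), heading=225, 3 segment(s) drawn

Start position: (0, 0)
Final position: (-46.225, -62.225)
Distance = 77.516; >= 1e-6 -> NOT closed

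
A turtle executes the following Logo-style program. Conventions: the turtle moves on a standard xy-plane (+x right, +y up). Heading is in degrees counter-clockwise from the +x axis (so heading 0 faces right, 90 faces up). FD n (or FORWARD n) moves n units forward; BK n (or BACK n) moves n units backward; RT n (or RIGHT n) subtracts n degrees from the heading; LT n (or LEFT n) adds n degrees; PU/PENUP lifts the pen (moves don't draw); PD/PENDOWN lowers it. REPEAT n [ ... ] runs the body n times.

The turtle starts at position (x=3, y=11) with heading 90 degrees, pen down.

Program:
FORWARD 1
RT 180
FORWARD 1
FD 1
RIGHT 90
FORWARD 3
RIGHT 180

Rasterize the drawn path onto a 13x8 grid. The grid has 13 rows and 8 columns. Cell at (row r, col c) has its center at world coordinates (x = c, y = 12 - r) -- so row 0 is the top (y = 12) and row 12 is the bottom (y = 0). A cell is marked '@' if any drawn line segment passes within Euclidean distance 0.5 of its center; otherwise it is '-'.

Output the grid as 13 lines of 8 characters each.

Segment 0: (3,11) -> (3,12)
Segment 1: (3,12) -> (3,11)
Segment 2: (3,11) -> (3,10)
Segment 3: (3,10) -> (0,10)

Answer: ---@----
---@----
@@@@----
--------
--------
--------
--------
--------
--------
--------
--------
--------
--------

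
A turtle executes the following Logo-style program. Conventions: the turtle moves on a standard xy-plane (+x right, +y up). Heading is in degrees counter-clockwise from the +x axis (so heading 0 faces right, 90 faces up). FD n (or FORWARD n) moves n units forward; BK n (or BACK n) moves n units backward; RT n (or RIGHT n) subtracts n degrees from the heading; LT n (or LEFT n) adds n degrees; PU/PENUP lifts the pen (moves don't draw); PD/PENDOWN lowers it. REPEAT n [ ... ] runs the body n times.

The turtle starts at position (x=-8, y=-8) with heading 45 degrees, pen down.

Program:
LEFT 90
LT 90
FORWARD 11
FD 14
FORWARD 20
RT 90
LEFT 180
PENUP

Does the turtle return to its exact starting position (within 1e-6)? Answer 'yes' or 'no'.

Executing turtle program step by step:
Start: pos=(-8,-8), heading=45, pen down
LT 90: heading 45 -> 135
LT 90: heading 135 -> 225
FD 11: (-8,-8) -> (-15.778,-15.778) [heading=225, draw]
FD 14: (-15.778,-15.778) -> (-25.678,-25.678) [heading=225, draw]
FD 20: (-25.678,-25.678) -> (-39.82,-39.82) [heading=225, draw]
RT 90: heading 225 -> 135
LT 180: heading 135 -> 315
PU: pen up
Final: pos=(-39.82,-39.82), heading=315, 3 segment(s) drawn

Start position: (-8, -8)
Final position: (-39.82, -39.82)
Distance = 45; >= 1e-6 -> NOT closed

Answer: no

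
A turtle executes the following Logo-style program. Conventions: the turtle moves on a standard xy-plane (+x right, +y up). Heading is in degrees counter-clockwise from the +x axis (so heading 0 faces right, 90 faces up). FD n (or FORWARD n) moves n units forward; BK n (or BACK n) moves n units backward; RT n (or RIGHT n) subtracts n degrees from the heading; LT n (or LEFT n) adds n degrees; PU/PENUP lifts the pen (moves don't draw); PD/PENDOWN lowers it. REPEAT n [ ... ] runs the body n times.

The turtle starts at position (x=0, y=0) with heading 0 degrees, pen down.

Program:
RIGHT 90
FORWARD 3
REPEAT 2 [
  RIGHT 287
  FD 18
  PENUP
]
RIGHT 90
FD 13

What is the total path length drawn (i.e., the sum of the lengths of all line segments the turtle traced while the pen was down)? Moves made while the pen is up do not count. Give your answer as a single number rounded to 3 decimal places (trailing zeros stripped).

Answer: 21

Derivation:
Executing turtle program step by step:
Start: pos=(0,0), heading=0, pen down
RT 90: heading 0 -> 270
FD 3: (0,0) -> (0,-3) [heading=270, draw]
REPEAT 2 [
  -- iteration 1/2 --
  RT 287: heading 270 -> 343
  FD 18: (0,-3) -> (17.213,-8.263) [heading=343, draw]
  PU: pen up
  -- iteration 2/2 --
  RT 287: heading 343 -> 56
  FD 18: (17.213,-8.263) -> (27.279,6.66) [heading=56, move]
  PU: pen up
]
RT 90: heading 56 -> 326
FD 13: (27.279,6.66) -> (38.056,-0.61) [heading=326, move]
Final: pos=(38.056,-0.61), heading=326, 2 segment(s) drawn

Segment lengths:
  seg 1: (0,0) -> (0,-3), length = 3
  seg 2: (0,-3) -> (17.213,-8.263), length = 18
Total = 21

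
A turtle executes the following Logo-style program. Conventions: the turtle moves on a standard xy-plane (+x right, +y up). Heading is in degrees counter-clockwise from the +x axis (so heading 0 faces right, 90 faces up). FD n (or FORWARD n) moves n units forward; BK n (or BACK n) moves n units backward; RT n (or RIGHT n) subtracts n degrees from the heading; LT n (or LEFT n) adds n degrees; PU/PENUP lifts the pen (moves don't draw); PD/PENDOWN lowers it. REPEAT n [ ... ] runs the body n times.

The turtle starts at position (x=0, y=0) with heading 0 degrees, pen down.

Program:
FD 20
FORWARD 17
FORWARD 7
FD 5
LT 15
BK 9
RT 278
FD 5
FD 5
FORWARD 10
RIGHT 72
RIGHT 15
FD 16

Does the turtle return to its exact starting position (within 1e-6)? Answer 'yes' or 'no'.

Answer: no

Derivation:
Executing turtle program step by step:
Start: pos=(0,0), heading=0, pen down
FD 20: (0,0) -> (20,0) [heading=0, draw]
FD 17: (20,0) -> (37,0) [heading=0, draw]
FD 7: (37,0) -> (44,0) [heading=0, draw]
FD 5: (44,0) -> (49,0) [heading=0, draw]
LT 15: heading 0 -> 15
BK 9: (49,0) -> (40.307,-2.329) [heading=15, draw]
RT 278: heading 15 -> 97
FD 5: (40.307,-2.329) -> (39.697,2.633) [heading=97, draw]
FD 5: (39.697,2.633) -> (39.088,7.596) [heading=97, draw]
FD 10: (39.088,7.596) -> (37.869,17.522) [heading=97, draw]
RT 72: heading 97 -> 25
RT 15: heading 25 -> 10
FD 16: (37.869,17.522) -> (53.626,20.3) [heading=10, draw]
Final: pos=(53.626,20.3), heading=10, 9 segment(s) drawn

Start position: (0, 0)
Final position: (53.626, 20.3)
Distance = 57.34; >= 1e-6 -> NOT closed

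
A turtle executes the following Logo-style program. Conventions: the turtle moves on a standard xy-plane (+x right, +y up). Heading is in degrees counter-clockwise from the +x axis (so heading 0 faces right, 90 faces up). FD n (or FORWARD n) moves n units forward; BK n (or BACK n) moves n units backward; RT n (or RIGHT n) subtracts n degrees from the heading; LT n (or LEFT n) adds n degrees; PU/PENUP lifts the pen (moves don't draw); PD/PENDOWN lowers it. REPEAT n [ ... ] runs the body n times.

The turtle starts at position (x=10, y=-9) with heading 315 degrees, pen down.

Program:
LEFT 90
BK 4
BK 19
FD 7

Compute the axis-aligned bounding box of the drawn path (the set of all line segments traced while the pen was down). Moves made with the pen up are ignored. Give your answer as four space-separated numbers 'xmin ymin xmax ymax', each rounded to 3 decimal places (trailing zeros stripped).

Executing turtle program step by step:
Start: pos=(10,-9), heading=315, pen down
LT 90: heading 315 -> 45
BK 4: (10,-9) -> (7.172,-11.828) [heading=45, draw]
BK 19: (7.172,-11.828) -> (-6.263,-25.263) [heading=45, draw]
FD 7: (-6.263,-25.263) -> (-1.314,-20.314) [heading=45, draw]
Final: pos=(-1.314,-20.314), heading=45, 3 segment(s) drawn

Segment endpoints: x in {-6.263, -1.314, 7.172, 10}, y in {-25.263, -20.314, -11.828, -9}
xmin=-6.263, ymin=-25.263, xmax=10, ymax=-9

Answer: -6.263 -25.263 10 -9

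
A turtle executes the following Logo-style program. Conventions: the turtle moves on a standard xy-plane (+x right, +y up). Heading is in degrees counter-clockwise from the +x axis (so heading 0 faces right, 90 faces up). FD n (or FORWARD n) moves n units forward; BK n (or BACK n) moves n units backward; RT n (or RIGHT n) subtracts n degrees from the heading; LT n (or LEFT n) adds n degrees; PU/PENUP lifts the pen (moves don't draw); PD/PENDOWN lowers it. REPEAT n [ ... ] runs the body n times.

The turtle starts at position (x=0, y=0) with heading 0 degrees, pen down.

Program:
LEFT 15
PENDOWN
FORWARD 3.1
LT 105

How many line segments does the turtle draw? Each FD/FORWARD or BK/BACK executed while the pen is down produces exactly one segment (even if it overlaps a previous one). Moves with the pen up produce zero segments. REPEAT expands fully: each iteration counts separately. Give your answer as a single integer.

Answer: 1

Derivation:
Executing turtle program step by step:
Start: pos=(0,0), heading=0, pen down
LT 15: heading 0 -> 15
PD: pen down
FD 3.1: (0,0) -> (2.994,0.802) [heading=15, draw]
LT 105: heading 15 -> 120
Final: pos=(2.994,0.802), heading=120, 1 segment(s) drawn
Segments drawn: 1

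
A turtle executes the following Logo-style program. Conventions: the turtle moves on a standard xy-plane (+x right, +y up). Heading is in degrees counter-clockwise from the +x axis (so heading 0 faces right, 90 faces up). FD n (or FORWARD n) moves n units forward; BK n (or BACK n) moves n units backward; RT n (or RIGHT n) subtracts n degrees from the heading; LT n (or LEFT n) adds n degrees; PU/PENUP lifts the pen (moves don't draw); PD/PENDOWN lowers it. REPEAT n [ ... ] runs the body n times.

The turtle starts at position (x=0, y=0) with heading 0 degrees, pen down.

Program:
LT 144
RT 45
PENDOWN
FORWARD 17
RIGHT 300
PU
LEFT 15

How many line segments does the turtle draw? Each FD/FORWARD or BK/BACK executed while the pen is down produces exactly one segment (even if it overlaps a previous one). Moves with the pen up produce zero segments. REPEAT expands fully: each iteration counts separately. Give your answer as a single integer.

Answer: 1

Derivation:
Executing turtle program step by step:
Start: pos=(0,0), heading=0, pen down
LT 144: heading 0 -> 144
RT 45: heading 144 -> 99
PD: pen down
FD 17: (0,0) -> (-2.659,16.791) [heading=99, draw]
RT 300: heading 99 -> 159
PU: pen up
LT 15: heading 159 -> 174
Final: pos=(-2.659,16.791), heading=174, 1 segment(s) drawn
Segments drawn: 1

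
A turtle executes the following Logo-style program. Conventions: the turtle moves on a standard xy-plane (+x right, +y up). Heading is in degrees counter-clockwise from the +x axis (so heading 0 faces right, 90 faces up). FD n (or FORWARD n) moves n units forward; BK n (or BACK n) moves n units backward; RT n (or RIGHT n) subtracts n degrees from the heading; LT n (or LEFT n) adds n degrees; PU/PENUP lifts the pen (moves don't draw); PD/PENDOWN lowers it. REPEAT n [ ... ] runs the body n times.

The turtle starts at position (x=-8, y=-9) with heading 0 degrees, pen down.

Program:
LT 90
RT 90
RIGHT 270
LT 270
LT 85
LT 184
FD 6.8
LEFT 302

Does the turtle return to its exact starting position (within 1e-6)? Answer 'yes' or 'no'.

Executing turtle program step by step:
Start: pos=(-8,-9), heading=0, pen down
LT 90: heading 0 -> 90
RT 90: heading 90 -> 0
RT 270: heading 0 -> 90
LT 270: heading 90 -> 0
LT 85: heading 0 -> 85
LT 184: heading 85 -> 269
FD 6.8: (-8,-9) -> (-8.119,-15.799) [heading=269, draw]
LT 302: heading 269 -> 211
Final: pos=(-8.119,-15.799), heading=211, 1 segment(s) drawn

Start position: (-8, -9)
Final position: (-8.119, -15.799)
Distance = 6.8; >= 1e-6 -> NOT closed

Answer: no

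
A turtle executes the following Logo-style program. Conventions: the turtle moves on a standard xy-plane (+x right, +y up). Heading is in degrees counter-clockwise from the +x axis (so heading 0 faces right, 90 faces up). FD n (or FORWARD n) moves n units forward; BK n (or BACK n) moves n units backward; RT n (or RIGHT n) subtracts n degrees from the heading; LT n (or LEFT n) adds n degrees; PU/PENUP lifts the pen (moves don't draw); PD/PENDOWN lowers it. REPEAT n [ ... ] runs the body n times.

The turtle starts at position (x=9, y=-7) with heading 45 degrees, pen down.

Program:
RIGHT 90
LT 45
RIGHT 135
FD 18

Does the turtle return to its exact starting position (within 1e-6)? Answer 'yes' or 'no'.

Answer: no

Derivation:
Executing turtle program step by step:
Start: pos=(9,-7), heading=45, pen down
RT 90: heading 45 -> 315
LT 45: heading 315 -> 0
RT 135: heading 0 -> 225
FD 18: (9,-7) -> (-3.728,-19.728) [heading=225, draw]
Final: pos=(-3.728,-19.728), heading=225, 1 segment(s) drawn

Start position: (9, -7)
Final position: (-3.728, -19.728)
Distance = 18; >= 1e-6 -> NOT closed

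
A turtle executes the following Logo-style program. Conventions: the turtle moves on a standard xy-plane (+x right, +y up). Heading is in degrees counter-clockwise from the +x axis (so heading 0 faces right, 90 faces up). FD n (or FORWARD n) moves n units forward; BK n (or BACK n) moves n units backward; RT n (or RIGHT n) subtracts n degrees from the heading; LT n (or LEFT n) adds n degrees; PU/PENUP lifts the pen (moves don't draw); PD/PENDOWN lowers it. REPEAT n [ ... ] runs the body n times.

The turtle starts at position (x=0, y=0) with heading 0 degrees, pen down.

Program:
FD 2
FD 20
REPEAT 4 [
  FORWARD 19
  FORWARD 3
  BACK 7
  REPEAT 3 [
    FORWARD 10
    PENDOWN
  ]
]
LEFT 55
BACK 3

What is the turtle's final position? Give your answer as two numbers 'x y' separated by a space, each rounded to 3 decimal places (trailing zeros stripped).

Answer: 200.279 -2.457

Derivation:
Executing turtle program step by step:
Start: pos=(0,0), heading=0, pen down
FD 2: (0,0) -> (2,0) [heading=0, draw]
FD 20: (2,0) -> (22,0) [heading=0, draw]
REPEAT 4 [
  -- iteration 1/4 --
  FD 19: (22,0) -> (41,0) [heading=0, draw]
  FD 3: (41,0) -> (44,0) [heading=0, draw]
  BK 7: (44,0) -> (37,0) [heading=0, draw]
  REPEAT 3 [
    -- iteration 1/3 --
    FD 10: (37,0) -> (47,0) [heading=0, draw]
    PD: pen down
    -- iteration 2/3 --
    FD 10: (47,0) -> (57,0) [heading=0, draw]
    PD: pen down
    -- iteration 3/3 --
    FD 10: (57,0) -> (67,0) [heading=0, draw]
    PD: pen down
  ]
  -- iteration 2/4 --
  FD 19: (67,0) -> (86,0) [heading=0, draw]
  FD 3: (86,0) -> (89,0) [heading=0, draw]
  BK 7: (89,0) -> (82,0) [heading=0, draw]
  REPEAT 3 [
    -- iteration 1/3 --
    FD 10: (82,0) -> (92,0) [heading=0, draw]
    PD: pen down
    -- iteration 2/3 --
    FD 10: (92,0) -> (102,0) [heading=0, draw]
    PD: pen down
    -- iteration 3/3 --
    FD 10: (102,0) -> (112,0) [heading=0, draw]
    PD: pen down
  ]
  -- iteration 3/4 --
  FD 19: (112,0) -> (131,0) [heading=0, draw]
  FD 3: (131,0) -> (134,0) [heading=0, draw]
  BK 7: (134,0) -> (127,0) [heading=0, draw]
  REPEAT 3 [
    -- iteration 1/3 --
    FD 10: (127,0) -> (137,0) [heading=0, draw]
    PD: pen down
    -- iteration 2/3 --
    FD 10: (137,0) -> (147,0) [heading=0, draw]
    PD: pen down
    -- iteration 3/3 --
    FD 10: (147,0) -> (157,0) [heading=0, draw]
    PD: pen down
  ]
  -- iteration 4/4 --
  FD 19: (157,0) -> (176,0) [heading=0, draw]
  FD 3: (176,0) -> (179,0) [heading=0, draw]
  BK 7: (179,0) -> (172,0) [heading=0, draw]
  REPEAT 3 [
    -- iteration 1/3 --
    FD 10: (172,0) -> (182,0) [heading=0, draw]
    PD: pen down
    -- iteration 2/3 --
    FD 10: (182,0) -> (192,0) [heading=0, draw]
    PD: pen down
    -- iteration 3/3 --
    FD 10: (192,0) -> (202,0) [heading=0, draw]
    PD: pen down
  ]
]
LT 55: heading 0 -> 55
BK 3: (202,0) -> (200.279,-2.457) [heading=55, draw]
Final: pos=(200.279,-2.457), heading=55, 27 segment(s) drawn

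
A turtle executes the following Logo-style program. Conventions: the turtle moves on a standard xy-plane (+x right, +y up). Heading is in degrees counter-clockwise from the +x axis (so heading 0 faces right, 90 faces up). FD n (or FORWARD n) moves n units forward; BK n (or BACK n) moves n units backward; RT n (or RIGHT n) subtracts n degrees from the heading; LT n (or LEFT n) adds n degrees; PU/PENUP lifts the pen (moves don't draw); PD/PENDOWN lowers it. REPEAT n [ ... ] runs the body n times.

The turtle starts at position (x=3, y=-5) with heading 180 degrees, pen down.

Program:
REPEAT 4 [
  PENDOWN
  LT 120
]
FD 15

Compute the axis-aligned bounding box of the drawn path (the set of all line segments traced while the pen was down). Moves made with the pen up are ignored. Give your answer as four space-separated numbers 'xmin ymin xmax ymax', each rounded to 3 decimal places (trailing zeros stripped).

Answer: 3 -17.99 10.5 -5

Derivation:
Executing turtle program step by step:
Start: pos=(3,-5), heading=180, pen down
REPEAT 4 [
  -- iteration 1/4 --
  PD: pen down
  LT 120: heading 180 -> 300
  -- iteration 2/4 --
  PD: pen down
  LT 120: heading 300 -> 60
  -- iteration 3/4 --
  PD: pen down
  LT 120: heading 60 -> 180
  -- iteration 4/4 --
  PD: pen down
  LT 120: heading 180 -> 300
]
FD 15: (3,-5) -> (10.5,-17.99) [heading=300, draw]
Final: pos=(10.5,-17.99), heading=300, 1 segment(s) drawn

Segment endpoints: x in {3, 10.5}, y in {-17.99, -5}
xmin=3, ymin=-17.99, xmax=10.5, ymax=-5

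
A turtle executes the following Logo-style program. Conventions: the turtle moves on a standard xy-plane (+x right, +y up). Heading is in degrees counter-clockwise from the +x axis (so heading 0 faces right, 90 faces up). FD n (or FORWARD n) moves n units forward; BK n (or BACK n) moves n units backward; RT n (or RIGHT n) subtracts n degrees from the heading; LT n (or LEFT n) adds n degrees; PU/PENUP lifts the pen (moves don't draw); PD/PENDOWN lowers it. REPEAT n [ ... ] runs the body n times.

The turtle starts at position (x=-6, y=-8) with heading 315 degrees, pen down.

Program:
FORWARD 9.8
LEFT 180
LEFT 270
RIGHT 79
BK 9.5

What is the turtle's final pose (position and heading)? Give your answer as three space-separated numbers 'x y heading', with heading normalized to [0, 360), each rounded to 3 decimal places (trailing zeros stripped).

Executing turtle program step by step:
Start: pos=(-6,-8), heading=315, pen down
FD 9.8: (-6,-8) -> (0.93,-14.93) [heading=315, draw]
LT 180: heading 315 -> 135
LT 270: heading 135 -> 45
RT 79: heading 45 -> 326
BK 9.5: (0.93,-14.93) -> (-6.946,-9.617) [heading=326, draw]
Final: pos=(-6.946,-9.617), heading=326, 2 segment(s) drawn

Answer: -6.946 -9.617 326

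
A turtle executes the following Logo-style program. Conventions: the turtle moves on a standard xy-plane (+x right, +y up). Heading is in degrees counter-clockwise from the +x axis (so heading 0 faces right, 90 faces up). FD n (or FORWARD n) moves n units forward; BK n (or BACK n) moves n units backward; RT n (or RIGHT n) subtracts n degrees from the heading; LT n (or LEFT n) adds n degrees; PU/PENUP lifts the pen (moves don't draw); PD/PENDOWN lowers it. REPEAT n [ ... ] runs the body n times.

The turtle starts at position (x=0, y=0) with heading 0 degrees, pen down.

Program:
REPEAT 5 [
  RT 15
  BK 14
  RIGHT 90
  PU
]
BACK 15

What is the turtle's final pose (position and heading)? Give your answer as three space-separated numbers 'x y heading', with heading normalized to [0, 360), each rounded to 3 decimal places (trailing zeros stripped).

Executing turtle program step by step:
Start: pos=(0,0), heading=0, pen down
REPEAT 5 [
  -- iteration 1/5 --
  RT 15: heading 0 -> 345
  BK 14: (0,0) -> (-13.523,3.623) [heading=345, draw]
  RT 90: heading 345 -> 255
  PU: pen up
  -- iteration 2/5 --
  RT 15: heading 255 -> 240
  BK 14: (-13.523,3.623) -> (-6.523,15.748) [heading=240, move]
  RT 90: heading 240 -> 150
  PU: pen up
  -- iteration 3/5 --
  RT 15: heading 150 -> 135
  BK 14: (-6.523,15.748) -> (3.377,5.848) [heading=135, move]
  RT 90: heading 135 -> 45
  PU: pen up
  -- iteration 4/5 --
  RT 15: heading 45 -> 30
  BK 14: (3.377,5.848) -> (-8.748,-1.152) [heading=30, move]
  RT 90: heading 30 -> 300
  PU: pen up
  -- iteration 5/5 --
  RT 15: heading 300 -> 285
  BK 14: (-8.748,-1.152) -> (-12.371,12.371) [heading=285, move]
  RT 90: heading 285 -> 195
  PU: pen up
]
BK 15: (-12.371,12.371) -> (2.118,16.254) [heading=195, move]
Final: pos=(2.118,16.254), heading=195, 1 segment(s) drawn

Answer: 2.118 16.254 195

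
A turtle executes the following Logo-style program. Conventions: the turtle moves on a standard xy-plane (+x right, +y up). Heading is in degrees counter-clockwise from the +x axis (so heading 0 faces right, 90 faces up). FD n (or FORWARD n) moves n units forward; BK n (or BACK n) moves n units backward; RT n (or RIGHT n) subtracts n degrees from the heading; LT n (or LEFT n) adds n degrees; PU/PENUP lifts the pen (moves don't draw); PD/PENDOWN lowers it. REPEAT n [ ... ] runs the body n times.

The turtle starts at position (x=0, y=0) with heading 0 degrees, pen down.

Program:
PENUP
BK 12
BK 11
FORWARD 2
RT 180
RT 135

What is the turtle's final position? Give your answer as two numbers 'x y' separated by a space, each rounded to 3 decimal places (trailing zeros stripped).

Answer: -21 0

Derivation:
Executing turtle program step by step:
Start: pos=(0,0), heading=0, pen down
PU: pen up
BK 12: (0,0) -> (-12,0) [heading=0, move]
BK 11: (-12,0) -> (-23,0) [heading=0, move]
FD 2: (-23,0) -> (-21,0) [heading=0, move]
RT 180: heading 0 -> 180
RT 135: heading 180 -> 45
Final: pos=(-21,0), heading=45, 0 segment(s) drawn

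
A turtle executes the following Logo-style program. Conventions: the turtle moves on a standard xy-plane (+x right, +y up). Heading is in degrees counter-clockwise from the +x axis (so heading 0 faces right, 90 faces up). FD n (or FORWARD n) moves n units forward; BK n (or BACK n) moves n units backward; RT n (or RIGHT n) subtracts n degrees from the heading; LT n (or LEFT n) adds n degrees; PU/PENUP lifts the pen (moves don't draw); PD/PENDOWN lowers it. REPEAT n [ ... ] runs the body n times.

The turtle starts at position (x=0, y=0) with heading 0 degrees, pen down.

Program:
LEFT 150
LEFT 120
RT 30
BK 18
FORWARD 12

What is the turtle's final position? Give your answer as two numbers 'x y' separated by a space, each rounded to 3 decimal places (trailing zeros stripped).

Executing turtle program step by step:
Start: pos=(0,0), heading=0, pen down
LT 150: heading 0 -> 150
LT 120: heading 150 -> 270
RT 30: heading 270 -> 240
BK 18: (0,0) -> (9,15.588) [heading=240, draw]
FD 12: (9,15.588) -> (3,5.196) [heading=240, draw]
Final: pos=(3,5.196), heading=240, 2 segment(s) drawn

Answer: 3 5.196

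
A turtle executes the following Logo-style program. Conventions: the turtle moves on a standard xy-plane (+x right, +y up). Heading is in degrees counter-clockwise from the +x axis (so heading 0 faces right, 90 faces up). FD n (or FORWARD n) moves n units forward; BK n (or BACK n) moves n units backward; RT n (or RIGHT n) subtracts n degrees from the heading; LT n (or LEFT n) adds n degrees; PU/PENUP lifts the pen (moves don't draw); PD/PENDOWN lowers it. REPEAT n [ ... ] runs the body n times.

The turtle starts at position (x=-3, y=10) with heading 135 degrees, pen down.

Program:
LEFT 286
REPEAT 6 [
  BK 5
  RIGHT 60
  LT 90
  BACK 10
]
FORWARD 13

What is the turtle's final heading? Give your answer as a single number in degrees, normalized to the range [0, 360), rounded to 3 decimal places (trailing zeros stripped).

Answer: 241

Derivation:
Executing turtle program step by step:
Start: pos=(-3,10), heading=135, pen down
LT 286: heading 135 -> 61
REPEAT 6 [
  -- iteration 1/6 --
  BK 5: (-3,10) -> (-5.424,5.627) [heading=61, draw]
  RT 60: heading 61 -> 1
  LT 90: heading 1 -> 91
  BK 10: (-5.424,5.627) -> (-5.25,-4.372) [heading=91, draw]
  -- iteration 2/6 --
  BK 5: (-5.25,-4.372) -> (-5.162,-9.371) [heading=91, draw]
  RT 60: heading 91 -> 31
  LT 90: heading 31 -> 121
  BK 10: (-5.162,-9.371) -> (-0.012,-17.942) [heading=121, draw]
  -- iteration 3/6 --
  BK 5: (-0.012,-17.942) -> (2.563,-22.228) [heading=121, draw]
  RT 60: heading 121 -> 61
  LT 90: heading 61 -> 151
  BK 10: (2.563,-22.228) -> (11.31,-27.076) [heading=151, draw]
  -- iteration 4/6 --
  BK 5: (11.31,-27.076) -> (15.683,-29.5) [heading=151, draw]
  RT 60: heading 151 -> 91
  LT 90: heading 91 -> 181
  BK 10: (15.683,-29.5) -> (25.681,-29.326) [heading=181, draw]
  -- iteration 5/6 --
  BK 5: (25.681,-29.326) -> (30.68,-29.239) [heading=181, draw]
  RT 60: heading 181 -> 121
  LT 90: heading 121 -> 211
  BK 10: (30.68,-29.239) -> (39.252,-24.088) [heading=211, draw]
  -- iteration 6/6 --
  BK 5: (39.252,-24.088) -> (43.538,-21.513) [heading=211, draw]
  RT 60: heading 211 -> 151
  LT 90: heading 151 -> 241
  BK 10: (43.538,-21.513) -> (48.386,-12.767) [heading=241, draw]
]
FD 13: (48.386,-12.767) -> (42.083,-24.137) [heading=241, draw]
Final: pos=(42.083,-24.137), heading=241, 13 segment(s) drawn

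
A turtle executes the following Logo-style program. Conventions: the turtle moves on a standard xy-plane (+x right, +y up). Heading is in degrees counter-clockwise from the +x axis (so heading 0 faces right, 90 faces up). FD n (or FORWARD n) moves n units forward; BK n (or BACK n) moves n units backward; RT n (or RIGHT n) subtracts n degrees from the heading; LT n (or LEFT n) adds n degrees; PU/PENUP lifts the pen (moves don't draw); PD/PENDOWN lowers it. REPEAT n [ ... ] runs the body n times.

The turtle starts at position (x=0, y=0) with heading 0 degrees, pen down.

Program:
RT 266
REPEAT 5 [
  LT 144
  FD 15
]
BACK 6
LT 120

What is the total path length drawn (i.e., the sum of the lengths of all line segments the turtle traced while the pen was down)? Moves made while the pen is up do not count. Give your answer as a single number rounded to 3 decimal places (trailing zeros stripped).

Answer: 81

Derivation:
Executing turtle program step by step:
Start: pos=(0,0), heading=0, pen down
RT 266: heading 0 -> 94
REPEAT 5 [
  -- iteration 1/5 --
  LT 144: heading 94 -> 238
  FD 15: (0,0) -> (-7.949,-12.721) [heading=238, draw]
  -- iteration 2/5 --
  LT 144: heading 238 -> 22
  FD 15: (-7.949,-12.721) -> (5.959,-7.102) [heading=22, draw]
  -- iteration 3/5 --
  LT 144: heading 22 -> 166
  FD 15: (5.959,-7.102) -> (-8.595,-3.473) [heading=166, draw]
  -- iteration 4/5 --
  LT 144: heading 166 -> 310
  FD 15: (-8.595,-3.473) -> (1.046,-14.963) [heading=310, draw]
  -- iteration 5/5 --
  LT 144: heading 310 -> 94
  FD 15: (1.046,-14.963) -> (0,0) [heading=94, draw]
]
BK 6: (0,0) -> (0.419,-5.985) [heading=94, draw]
LT 120: heading 94 -> 214
Final: pos=(0.419,-5.985), heading=214, 6 segment(s) drawn

Segment lengths:
  seg 1: (0,0) -> (-7.949,-12.721), length = 15
  seg 2: (-7.949,-12.721) -> (5.959,-7.102), length = 15
  seg 3: (5.959,-7.102) -> (-8.595,-3.473), length = 15
  seg 4: (-8.595,-3.473) -> (1.046,-14.963), length = 15
  seg 5: (1.046,-14.963) -> (0,0), length = 15
  seg 6: (0,0) -> (0.419,-5.985), length = 6
Total = 81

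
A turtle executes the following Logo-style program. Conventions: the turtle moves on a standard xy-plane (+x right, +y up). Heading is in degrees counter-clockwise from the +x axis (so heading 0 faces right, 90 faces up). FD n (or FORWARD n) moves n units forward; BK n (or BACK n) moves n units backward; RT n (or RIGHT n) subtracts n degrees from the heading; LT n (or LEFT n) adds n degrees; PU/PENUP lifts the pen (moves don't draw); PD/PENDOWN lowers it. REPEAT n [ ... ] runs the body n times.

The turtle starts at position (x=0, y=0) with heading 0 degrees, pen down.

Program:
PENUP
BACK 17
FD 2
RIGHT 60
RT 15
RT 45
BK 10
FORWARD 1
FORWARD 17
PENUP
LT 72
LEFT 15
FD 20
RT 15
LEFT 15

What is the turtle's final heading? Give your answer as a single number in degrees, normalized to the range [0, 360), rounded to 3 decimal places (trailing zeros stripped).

Executing turtle program step by step:
Start: pos=(0,0), heading=0, pen down
PU: pen up
BK 17: (0,0) -> (-17,0) [heading=0, move]
FD 2: (-17,0) -> (-15,0) [heading=0, move]
RT 60: heading 0 -> 300
RT 15: heading 300 -> 285
RT 45: heading 285 -> 240
BK 10: (-15,0) -> (-10,8.66) [heading=240, move]
FD 1: (-10,8.66) -> (-10.5,7.794) [heading=240, move]
FD 17: (-10.5,7.794) -> (-19,-6.928) [heading=240, move]
PU: pen up
LT 72: heading 240 -> 312
LT 15: heading 312 -> 327
FD 20: (-19,-6.928) -> (-2.227,-17.821) [heading=327, move]
RT 15: heading 327 -> 312
LT 15: heading 312 -> 327
Final: pos=(-2.227,-17.821), heading=327, 0 segment(s) drawn

Answer: 327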